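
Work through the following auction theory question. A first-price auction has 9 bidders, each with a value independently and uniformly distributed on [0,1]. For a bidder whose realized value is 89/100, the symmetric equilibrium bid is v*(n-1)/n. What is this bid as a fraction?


Step 1: The symmetric BNE bidding function is b(v) = v * (n-1) / n
Step 2: Substitute v = 89/100 and n = 9
Step 3: b = 89/100 * 8/9
Step 4: b = 178/225

178/225


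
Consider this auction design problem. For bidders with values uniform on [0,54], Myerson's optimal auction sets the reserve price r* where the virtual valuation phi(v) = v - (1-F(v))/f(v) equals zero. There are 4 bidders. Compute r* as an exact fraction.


Step 1: For U[0,54], F(v) = v/54 and f(v) = 1/54
Step 2: phi(v) = v - (1 - v/54)/(1/54) = v - (54 - v) = 2v - 54
Step 3: Set phi(r*) = 0: 2r* - 54 = 0
Step 4: r* = 54/2 = 27 (the number of bidders n = 4 does not enter)

27


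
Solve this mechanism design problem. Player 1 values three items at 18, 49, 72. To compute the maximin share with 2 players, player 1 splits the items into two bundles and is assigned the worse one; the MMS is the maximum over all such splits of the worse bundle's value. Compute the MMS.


Step 1: Item values = 18, 49, 72
Step 2: Enumerate all 2-bundle partitions and take the smaller bundle:
  Partition 1: {18} vs {49,72} -> bundles 18, 121; min = 18
  Partition 2: {49} vs {18,72} -> bundles 49, 90; min = 49
  Partition 3: {72} vs {18,49} -> bundles 72, 67; min = 67
Step 3: MMS = max(18, 49, 67) = 67

67


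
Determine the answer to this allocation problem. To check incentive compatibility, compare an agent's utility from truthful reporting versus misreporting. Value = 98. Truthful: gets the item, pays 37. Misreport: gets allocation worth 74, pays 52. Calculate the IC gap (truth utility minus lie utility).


Step 1: U(truth) = value - payment = 98 - 37 = 61
Step 2: U(lie) = allocation - payment = 74 - 52 = 22
Step 3: IC gap = 61 - 22 = 39

39


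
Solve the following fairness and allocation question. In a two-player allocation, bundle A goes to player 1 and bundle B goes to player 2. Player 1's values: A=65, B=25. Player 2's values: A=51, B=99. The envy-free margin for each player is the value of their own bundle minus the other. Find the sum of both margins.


Step 1: Player 1's margin = v1(A) - v1(B) = 65 - 25 = 40
Step 2: Player 2's margin = v2(B) - v2(A) = 99 - 51 = 48
Step 3: Total margin = 40 + 48 = 88

88


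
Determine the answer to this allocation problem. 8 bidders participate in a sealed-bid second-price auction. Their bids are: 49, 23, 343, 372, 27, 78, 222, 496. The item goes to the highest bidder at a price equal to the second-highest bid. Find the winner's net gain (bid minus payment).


Step 1: Sort bids in descending order: 496, 372, 343, 222, 78, 49, 27, 23
Step 2: The winning bid is the highest: 496
Step 3: The payment equals the second-highest bid: 372
Step 4: Surplus = winner's bid - payment = 496 - 372 = 124

124


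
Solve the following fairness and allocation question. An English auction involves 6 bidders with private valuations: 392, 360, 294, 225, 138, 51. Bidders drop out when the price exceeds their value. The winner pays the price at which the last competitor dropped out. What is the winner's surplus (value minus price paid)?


Step 1: Identify the highest value: 392
Step 2: Identify the second-highest value: 360
Step 3: The final price = second-highest value = 360
Step 4: Surplus = 392 - 360 = 32

32


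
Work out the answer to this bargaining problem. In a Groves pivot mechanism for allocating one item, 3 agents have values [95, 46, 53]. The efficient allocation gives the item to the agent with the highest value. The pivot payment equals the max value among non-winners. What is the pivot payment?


Step 1: The efficient winner is agent 0 with value 95
Step 2: Other agents' values: [46, 53]
Step 3: Pivot payment = max(others) = 53
Step 4: The winner pays 53

53


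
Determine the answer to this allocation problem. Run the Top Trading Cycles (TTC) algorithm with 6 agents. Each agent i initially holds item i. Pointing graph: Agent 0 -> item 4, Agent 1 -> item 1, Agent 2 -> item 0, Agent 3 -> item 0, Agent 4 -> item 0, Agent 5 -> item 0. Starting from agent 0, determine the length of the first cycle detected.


Step 1: Trace the pointer graph from agent 0: 0 -> 4 -> 0
Step 2: A cycle is detected when we revisit agent 0
Step 3: The cycle is: 0 -> 4 -> 0
Step 4: Cycle length = 2

2


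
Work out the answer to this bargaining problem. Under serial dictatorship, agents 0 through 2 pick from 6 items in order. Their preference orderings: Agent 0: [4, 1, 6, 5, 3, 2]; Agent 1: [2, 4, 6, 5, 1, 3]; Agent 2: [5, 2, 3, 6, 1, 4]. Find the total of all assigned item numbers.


Step 1: Agent 0 picks item 4
Step 2: Agent 1 picks item 2
Step 3: Agent 2 picks item 5
Step 4: Sum = 4 + 2 + 5 = 11

11


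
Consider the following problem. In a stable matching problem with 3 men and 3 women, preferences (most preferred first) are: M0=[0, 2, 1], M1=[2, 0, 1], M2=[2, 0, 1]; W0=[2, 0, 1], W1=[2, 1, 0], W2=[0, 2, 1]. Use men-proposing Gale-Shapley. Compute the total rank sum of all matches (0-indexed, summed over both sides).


Step 1: Run Gale-Shapley (men propose, women hold best offer):
  M0 proposes to W0; she accepts
  M1 proposes to W2; she accepts
  M2 proposes to W2; she switches from M1
  M1 proposes to W0; rejected
  M1 proposes to W1; she accepts
Step 2: Final matching: W0-M0, W1-M1, W2-M2
Step 3: 0-indexed ranks (man's rank of his match, then woman's): 0 + 1 + 2 + 1 + 0 + 1
Step 4: Total rank sum = 5

5


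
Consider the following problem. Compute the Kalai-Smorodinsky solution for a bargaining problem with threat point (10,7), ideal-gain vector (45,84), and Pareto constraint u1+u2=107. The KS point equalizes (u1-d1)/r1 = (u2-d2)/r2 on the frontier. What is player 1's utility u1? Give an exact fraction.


Step 1: At the KS point, (u1-d1)/r1 = (u2-d2)/r2 = t and u1+u2 = 107
Step 2: u1 = d1 + r1*t and u2 = d2 + r2*t, so (d1 + r1*t) + (d2 + r2*t) = 107
Step 3: t = (107 - 10 - 7)/(45 + 84) = 90/129 = 30/43
Step 4: u1 = d1 + r1*t = 10 + 45 * 30/43 = 1780/43
Step 5: (Check: u2 = d2 + r2*t = 2821/43; u1+u2 = 1780/43 + 2821/43 = 107, on the frontier.)

1780/43


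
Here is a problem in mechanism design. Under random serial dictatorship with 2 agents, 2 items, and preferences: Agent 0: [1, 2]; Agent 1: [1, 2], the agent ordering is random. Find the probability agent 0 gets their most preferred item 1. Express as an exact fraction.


Step 1: Agent 0 wants item 1
Step 2: There are 2 possible orderings of agents
Step 3: In 1 orderings, agent 0 gets item 1
Step 4: Probability = 1/2

1/2


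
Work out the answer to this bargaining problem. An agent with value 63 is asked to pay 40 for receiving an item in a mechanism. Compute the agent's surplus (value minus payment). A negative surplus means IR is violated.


Step 1: Surplus = value - payment = 63 - 40 = 23
Step 2: IR is satisfied (surplus >= 0)

23


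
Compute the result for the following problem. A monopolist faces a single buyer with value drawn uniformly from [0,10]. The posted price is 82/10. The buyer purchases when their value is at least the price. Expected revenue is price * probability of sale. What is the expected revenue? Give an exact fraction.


Step 1: Posted price r = 41/5, value support [0,10]
Step 2: P(v >= r) = (10 - 41/5)/10 = 9/50
Step 3: Expected revenue = r * P(v >= r) = 41/5 * 9/50
Step 4: Revenue = 369/250

369/250


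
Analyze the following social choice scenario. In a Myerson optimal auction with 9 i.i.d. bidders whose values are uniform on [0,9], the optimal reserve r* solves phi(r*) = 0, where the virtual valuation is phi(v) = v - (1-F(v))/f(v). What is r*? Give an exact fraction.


Step 1: For U[0,9], F(v) = v/9 and f(v) = 1/9
Step 2: phi(v) = v - (1 - v/9)/(1/9) = v - (9 - v) = 2v - 9
Step 3: Set phi(r*) = 0: 2r* - 9 = 0
Step 4: r* = 9/2 (the number of bidders n = 9 does not enter)

9/2


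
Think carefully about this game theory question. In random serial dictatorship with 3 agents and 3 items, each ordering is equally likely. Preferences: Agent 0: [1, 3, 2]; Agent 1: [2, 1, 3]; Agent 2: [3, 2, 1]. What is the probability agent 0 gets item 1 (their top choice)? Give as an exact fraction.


Step 1: Agent 0 wants item 1
Step 2: There are 6 possible orderings of agents
Step 3: In 6 orderings, agent 0 gets item 1
Step 4: Probability = 6/6 = 1

1


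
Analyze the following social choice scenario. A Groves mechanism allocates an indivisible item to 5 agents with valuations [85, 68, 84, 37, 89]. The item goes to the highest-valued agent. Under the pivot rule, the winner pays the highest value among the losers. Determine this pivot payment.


Step 1: The efficient winner is agent 4 with value 89
Step 2: Other agents' values: [85, 68, 84, 37]
Step 3: Pivot payment = max(others) = 85
Step 4: The winner pays 85

85


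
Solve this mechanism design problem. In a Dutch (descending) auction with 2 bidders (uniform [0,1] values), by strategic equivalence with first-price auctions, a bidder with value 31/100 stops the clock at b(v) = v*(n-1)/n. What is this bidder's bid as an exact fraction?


Step 1: Dutch auctions are strategically equivalent to first-price auctions
Step 2: The equilibrium bid is b(v) = v*(n-1)/n
Step 3: b = 31/100 * 1/2
Step 4: b = 31/200

31/200


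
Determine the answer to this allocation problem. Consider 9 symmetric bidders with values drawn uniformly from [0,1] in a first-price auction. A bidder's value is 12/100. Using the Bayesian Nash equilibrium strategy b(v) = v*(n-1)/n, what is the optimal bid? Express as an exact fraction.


Step 1: The symmetric BNE bidding function is b(v) = v * (n-1) / n
Step 2: Substitute v = 3/25 and n = 9
Step 3: b = 3/25 * 8/9
Step 4: b = 8/75

8/75


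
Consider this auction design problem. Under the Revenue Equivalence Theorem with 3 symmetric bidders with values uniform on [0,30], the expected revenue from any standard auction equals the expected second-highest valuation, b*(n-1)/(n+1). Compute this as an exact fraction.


Step 1: By Revenue Equivalence, expected revenue = b*(n-1)/(n+1)
Step 2: Substituting n = 3, b = 30
Step 3: Revenue = 30*(3-1)/(3+1) = 30*2/4
Step 4: Revenue = 60/4 = 15

15


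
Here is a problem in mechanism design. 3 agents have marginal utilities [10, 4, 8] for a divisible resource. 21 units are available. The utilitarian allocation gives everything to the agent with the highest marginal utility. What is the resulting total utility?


Step 1: The marginal utilities are [10, 4, 8]
Step 2: The highest marginal utility is 10
Step 3: All 21 units go to that agent
Step 4: Total utility = 10 * 21 = 210

210


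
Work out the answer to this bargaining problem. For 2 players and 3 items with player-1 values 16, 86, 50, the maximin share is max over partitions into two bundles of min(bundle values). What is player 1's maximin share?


Step 1: Item values = 16, 86, 50
Step 2: Enumerate all 2-bundle partitions and take the smaller bundle:
  Partition 1: {16} vs {86,50} -> bundles 16, 136; min = 16
  Partition 2: {86} vs {16,50} -> bundles 86, 66; min = 66
  Partition 3: {50} vs {16,86} -> bundles 50, 102; min = 50
Step 3: MMS = max(16, 66, 50) = 66

66


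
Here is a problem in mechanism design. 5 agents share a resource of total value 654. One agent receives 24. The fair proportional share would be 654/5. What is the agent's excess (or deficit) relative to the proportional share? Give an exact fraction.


Step 1: Proportional share = 654/5
Step 2: Agent's actual allocation = 24
Step 3: Excess = 24 - 654/5 = -534/5

-534/5


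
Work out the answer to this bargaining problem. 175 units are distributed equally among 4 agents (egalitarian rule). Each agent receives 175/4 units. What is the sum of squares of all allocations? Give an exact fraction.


Step 1: Each agent's share = 175/4
Step 2: Square of each share = (175/4)^2 = 30625/16
Step 3: Sum of squares = 4 * 30625/16 = 30625/4

30625/4


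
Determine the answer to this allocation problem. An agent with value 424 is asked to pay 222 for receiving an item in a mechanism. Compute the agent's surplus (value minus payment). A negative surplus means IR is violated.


Step 1: Surplus = value - payment = 424 - 222 = 202
Step 2: IR is satisfied (surplus >= 0)

202


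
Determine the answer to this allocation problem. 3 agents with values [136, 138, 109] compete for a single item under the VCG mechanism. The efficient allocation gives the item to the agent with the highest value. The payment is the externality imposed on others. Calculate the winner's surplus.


Step 1: The winner is the agent with the highest value: agent 1 with value 138
Step 2: Values of other agents: [136, 109]
Step 3: VCG payment = max of others' values = 136
Step 4: Surplus = 138 - 136 = 2

2


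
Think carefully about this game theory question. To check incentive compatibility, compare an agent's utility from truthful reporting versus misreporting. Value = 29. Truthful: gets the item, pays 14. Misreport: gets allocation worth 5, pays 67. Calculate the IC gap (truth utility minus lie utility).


Step 1: U(truth) = value - payment = 29 - 14 = 15
Step 2: U(lie) = allocation - payment = 5 - 67 = -62
Step 3: IC gap = 15 - (-62) = 77

77


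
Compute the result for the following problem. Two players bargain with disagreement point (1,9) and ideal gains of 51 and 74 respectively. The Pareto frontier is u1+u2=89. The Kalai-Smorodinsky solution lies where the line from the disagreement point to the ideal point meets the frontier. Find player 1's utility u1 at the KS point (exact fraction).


Step 1: At the KS point, (u1-d1)/r1 = (u2-d2)/r2 = t and u1+u2 = 89
Step 2: u1 = d1 + r1*t and u2 = d2 + r2*t, so (d1 + r1*t) + (d2 + r2*t) = 89
Step 3: t = (89 - 1 - 9)/(51 + 74) = 79/125
Step 4: u1 = d1 + r1*t = 1 + 51 * 79/125 = 4154/125
Step 5: (Check: u2 = d2 + r2*t = 6971/125; u1+u2 = 4154/125 + 6971/125 = 89, on the frontier.)

4154/125


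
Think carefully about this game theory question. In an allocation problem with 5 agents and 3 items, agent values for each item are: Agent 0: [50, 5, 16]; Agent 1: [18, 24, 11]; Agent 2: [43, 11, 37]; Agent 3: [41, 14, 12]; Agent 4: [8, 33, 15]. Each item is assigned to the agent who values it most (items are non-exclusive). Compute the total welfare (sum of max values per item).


Step 1: For each item, find the maximum value among all agents.
Step 2: Item 0 -> Agent 0 (value 50)
Step 3: Item 1 -> Agent 4 (value 33)
Step 4: Item 2 -> Agent 2 (value 37)
Step 5: Total welfare = 50 + 33 + 37 = 120

120


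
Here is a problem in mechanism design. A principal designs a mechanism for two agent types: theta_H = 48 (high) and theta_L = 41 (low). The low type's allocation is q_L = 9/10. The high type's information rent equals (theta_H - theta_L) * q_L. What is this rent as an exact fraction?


Step 1: theta_H - theta_L = 48 - 41 = 7
Step 2: Information rent = (theta_H - theta_L) * q_L
Step 3: = 7 * 9/10
Step 4: = 63/10

63/10


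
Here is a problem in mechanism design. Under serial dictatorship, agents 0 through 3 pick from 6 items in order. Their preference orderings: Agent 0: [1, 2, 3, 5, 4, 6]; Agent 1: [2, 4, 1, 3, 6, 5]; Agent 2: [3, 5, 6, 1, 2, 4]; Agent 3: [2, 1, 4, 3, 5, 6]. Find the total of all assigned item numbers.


Step 1: Agent 0 picks item 1
Step 2: Agent 1 picks item 2
Step 3: Agent 2 picks item 3
Step 4: Agent 3 picks item 4
Step 5: Sum = 1 + 2 + 3 + 4 = 10

10


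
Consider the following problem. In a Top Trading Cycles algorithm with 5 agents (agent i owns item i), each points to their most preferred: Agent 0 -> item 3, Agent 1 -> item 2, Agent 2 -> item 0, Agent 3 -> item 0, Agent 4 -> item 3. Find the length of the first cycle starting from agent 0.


Step 1: Trace the pointer graph from agent 0: 0 -> 3 -> 0
Step 2: A cycle is detected when we revisit agent 0
Step 3: The cycle is: 0 -> 3 -> 0
Step 4: Cycle length = 2

2


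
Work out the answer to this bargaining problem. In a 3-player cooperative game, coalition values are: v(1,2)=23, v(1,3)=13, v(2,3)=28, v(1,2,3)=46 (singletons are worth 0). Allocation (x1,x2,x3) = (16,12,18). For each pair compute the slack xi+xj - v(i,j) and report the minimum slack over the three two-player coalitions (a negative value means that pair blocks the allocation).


Step 1: Slack for coalition (1,2): x1+x2 - v12 = 28 - 23 = 5
Step 2: Slack for coalition (1,3): x1+x3 - v13 = 34 - 13 = 21
Step 3: Slack for coalition (2,3): x2+x3 - v23 = 30 - 28 = 2
Step 4: Minimum slack = min(5, 21, 2) = 2, attained by (2,3); no pair can gain by deviating, so the allocation is in the core

2


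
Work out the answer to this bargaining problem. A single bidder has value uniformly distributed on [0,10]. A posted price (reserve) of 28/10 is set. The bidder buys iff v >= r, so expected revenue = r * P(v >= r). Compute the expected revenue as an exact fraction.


Step 1: Posted price r = 14/5, value support [0,10]
Step 2: P(v >= r) = (10 - 14/5)/10 = 18/25
Step 3: Expected revenue = r * P(v >= r) = 14/5 * 18/25
Step 4: Revenue = 252/125

252/125


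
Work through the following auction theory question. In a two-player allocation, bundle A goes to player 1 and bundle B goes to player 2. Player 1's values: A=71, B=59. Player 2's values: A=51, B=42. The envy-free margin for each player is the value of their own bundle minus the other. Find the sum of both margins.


Step 1: Player 1's margin = v1(A) - v1(B) = 71 - 59 = 12
Step 2: Player 2's margin = v2(B) - v2(A) = 42 - 51 = -9
Step 3: Total margin = 12 + -9 = 3

3


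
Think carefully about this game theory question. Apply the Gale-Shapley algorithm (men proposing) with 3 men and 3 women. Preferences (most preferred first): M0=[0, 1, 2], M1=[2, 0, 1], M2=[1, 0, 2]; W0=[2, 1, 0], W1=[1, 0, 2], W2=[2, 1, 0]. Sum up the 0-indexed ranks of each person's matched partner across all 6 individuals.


Step 1: Run Gale-Shapley (men propose, women hold best offer):
  M0 proposes to W0; she accepts
  M1 proposes to W2; she accepts
  M2 proposes to W1; she accepts
Step 2: Final matching: W0-M0, W1-M2, W2-M1
Step 3: 0-indexed ranks (man's rank of his match, then woman's): 0 + 2 + 0 + 2 + 0 + 1
Step 4: Total rank sum = 5

5


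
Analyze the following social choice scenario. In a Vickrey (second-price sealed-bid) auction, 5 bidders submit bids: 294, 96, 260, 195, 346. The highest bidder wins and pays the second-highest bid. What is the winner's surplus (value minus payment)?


Step 1: Sort bids in descending order: 346, 294, 260, 195, 96
Step 2: The winning bid is the highest: 346
Step 3: The payment equals the second-highest bid: 294
Step 4: Surplus = winner's bid - payment = 346 - 294 = 52

52


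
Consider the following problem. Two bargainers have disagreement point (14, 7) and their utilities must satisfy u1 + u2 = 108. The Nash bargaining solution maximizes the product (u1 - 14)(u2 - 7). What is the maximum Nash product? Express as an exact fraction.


Step 1: The Nash solution splits surplus symmetrically above the disagreement point
Step 2: u1 = (total + d1 - d2)/2 = (108 + 14 - 7)/2 = 115/2
Step 3: u2 = (total - d1 + d2)/2 = (108 - 14 + 7)/2 = 101/2
Step 4: Nash product = (115/2 - 14) * (101/2 - 7)
Step 5: = 87/2 * 87/2 = 7569/4

7569/4


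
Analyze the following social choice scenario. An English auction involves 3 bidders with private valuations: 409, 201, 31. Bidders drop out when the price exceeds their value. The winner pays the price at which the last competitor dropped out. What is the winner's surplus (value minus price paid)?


Step 1: Identify the highest value: 409
Step 2: Identify the second-highest value: 201
Step 3: The final price = second-highest value = 201
Step 4: Surplus = 409 - 201 = 208

208


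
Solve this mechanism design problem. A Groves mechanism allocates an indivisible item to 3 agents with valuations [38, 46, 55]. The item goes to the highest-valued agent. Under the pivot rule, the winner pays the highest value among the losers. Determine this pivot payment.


Step 1: The efficient winner is agent 2 with value 55
Step 2: Other agents' values: [38, 46]
Step 3: Pivot payment = max(others) = 46
Step 4: The winner pays 46

46


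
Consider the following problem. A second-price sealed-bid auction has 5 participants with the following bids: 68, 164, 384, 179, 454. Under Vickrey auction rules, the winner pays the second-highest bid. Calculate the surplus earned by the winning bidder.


Step 1: Sort bids in descending order: 454, 384, 179, 164, 68
Step 2: The winning bid is the highest: 454
Step 3: The payment equals the second-highest bid: 384
Step 4: Surplus = winner's bid - payment = 454 - 384 = 70

70


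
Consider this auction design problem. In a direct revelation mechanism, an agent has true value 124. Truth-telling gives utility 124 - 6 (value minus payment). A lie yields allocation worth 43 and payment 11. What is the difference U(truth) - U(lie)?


Step 1: U(truth) = value - payment = 124 - 6 = 118
Step 2: U(lie) = allocation - payment = 43 - 11 = 32
Step 3: IC gap = 118 - 32 = 86

86


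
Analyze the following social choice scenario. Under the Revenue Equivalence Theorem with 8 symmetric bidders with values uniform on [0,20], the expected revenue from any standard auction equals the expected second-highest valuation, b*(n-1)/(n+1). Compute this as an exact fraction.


Step 1: By Revenue Equivalence, expected revenue = b*(n-1)/(n+1)
Step 2: Substituting n = 8, b = 20
Step 3: Revenue = 20*(8-1)/(8+1) = 20*7/9
Step 4: Revenue = 140/9

140/9


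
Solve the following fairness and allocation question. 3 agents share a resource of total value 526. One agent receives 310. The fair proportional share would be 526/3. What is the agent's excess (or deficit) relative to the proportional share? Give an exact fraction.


Step 1: Proportional share = 526/3
Step 2: Agent's actual allocation = 310
Step 3: Excess = 310 - 526/3 = 404/3

404/3


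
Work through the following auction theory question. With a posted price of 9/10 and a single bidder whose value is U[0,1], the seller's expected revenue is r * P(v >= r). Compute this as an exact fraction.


Step 1: Posted price r = 9/10, value support [0,1]
Step 2: P(v >= r) = (1 - 9/10)/1 = 1/10
Step 3: Expected revenue = r * P(v >= r) = 9/10 * 1/10
Step 4: Revenue = 9/100

9/100


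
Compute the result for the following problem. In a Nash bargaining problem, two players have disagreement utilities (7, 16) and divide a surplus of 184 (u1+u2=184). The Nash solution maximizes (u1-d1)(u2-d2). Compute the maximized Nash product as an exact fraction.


Step 1: The Nash solution splits surplus symmetrically above the disagreement point
Step 2: u1 = (total + d1 - d2)/2 = (184 + 7 - 16)/2 = 175/2
Step 3: u2 = (total - d1 + d2)/2 = (184 - 7 + 16)/2 = 193/2
Step 4: Nash product = (175/2 - 7) * (193/2 - 16)
Step 5: = 161/2 * 161/2 = 25921/4

25921/4


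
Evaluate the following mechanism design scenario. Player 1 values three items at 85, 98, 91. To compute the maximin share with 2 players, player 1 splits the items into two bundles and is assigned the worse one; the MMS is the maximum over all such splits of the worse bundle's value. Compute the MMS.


Step 1: Item values = 85, 98, 91
Step 2: Enumerate all 2-bundle partitions and take the smaller bundle:
  Partition 1: {85} vs {98,91} -> bundles 85, 189; min = 85
  Partition 2: {98} vs {85,91} -> bundles 98, 176; min = 98
  Partition 3: {91} vs {85,98} -> bundles 91, 183; min = 91
Step 3: MMS = max(85, 98, 91) = 98

98


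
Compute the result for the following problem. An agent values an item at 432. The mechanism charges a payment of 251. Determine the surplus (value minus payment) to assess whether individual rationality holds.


Step 1: Surplus = value - payment = 432 - 251 = 181
Step 2: IR is satisfied (surplus >= 0)

181


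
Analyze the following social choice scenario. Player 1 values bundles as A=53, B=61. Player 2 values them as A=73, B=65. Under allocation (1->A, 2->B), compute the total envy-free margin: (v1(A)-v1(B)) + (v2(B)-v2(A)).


Step 1: Player 1's margin = v1(A) - v1(B) = 53 - 61 = -8
Step 2: Player 2's margin = v2(B) - v2(A) = 65 - 73 = -8
Step 3: Total margin = -8 + -8 = -16

-16


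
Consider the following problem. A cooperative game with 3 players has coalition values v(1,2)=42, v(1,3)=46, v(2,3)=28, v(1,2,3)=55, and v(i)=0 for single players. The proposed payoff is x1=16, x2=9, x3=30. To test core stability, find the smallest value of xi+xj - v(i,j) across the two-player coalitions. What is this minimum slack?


Step 1: Slack for coalition (1,2): x1+x2 - v12 = 25 - 42 = -17
Step 2: Slack for coalition (1,3): x1+x3 - v13 = 46 - 46 = 0
Step 3: Slack for coalition (2,3): x2+x3 - v23 = 39 - 28 = 11
Step 4: Minimum slack = min(-17, 0, 11) = -17, attained by (1,2); coalition (1,2) can block (slack < 0), so the allocation is not in the core

-17


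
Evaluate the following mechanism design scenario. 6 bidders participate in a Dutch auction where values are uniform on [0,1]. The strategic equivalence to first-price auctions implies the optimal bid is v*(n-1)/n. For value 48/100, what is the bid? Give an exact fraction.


Step 1: Dutch auctions are strategically equivalent to first-price auctions
Step 2: The equilibrium bid is b(v) = v*(n-1)/n
Step 3: b = 12/25 * 5/6
Step 4: b = 2/5

2/5


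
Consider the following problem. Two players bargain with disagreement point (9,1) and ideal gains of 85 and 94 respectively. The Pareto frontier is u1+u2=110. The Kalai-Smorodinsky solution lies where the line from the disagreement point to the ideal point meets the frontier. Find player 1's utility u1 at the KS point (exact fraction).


Step 1: At the KS point, (u1-d1)/r1 = (u2-d2)/r2 = t and u1+u2 = 110
Step 2: u1 = d1 + r1*t and u2 = d2 + r2*t, so (d1 + r1*t) + (d2 + r2*t) = 110
Step 3: t = (110 - 9 - 1)/(85 + 94) = 100/179
Step 4: u1 = d1 + r1*t = 9 + 85 * 100/179 = 10111/179
Step 5: (Check: u2 = d2 + r2*t = 9579/179; u1+u2 = 10111/179 + 9579/179 = 110, on the frontier.)

10111/179


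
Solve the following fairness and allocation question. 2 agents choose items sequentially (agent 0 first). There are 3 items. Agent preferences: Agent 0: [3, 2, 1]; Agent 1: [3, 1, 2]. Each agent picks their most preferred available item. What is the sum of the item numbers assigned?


Step 1: Agent 0 picks item 3
Step 2: Agent 1 picks item 1
Step 3: Sum = 3 + 1 = 4

4


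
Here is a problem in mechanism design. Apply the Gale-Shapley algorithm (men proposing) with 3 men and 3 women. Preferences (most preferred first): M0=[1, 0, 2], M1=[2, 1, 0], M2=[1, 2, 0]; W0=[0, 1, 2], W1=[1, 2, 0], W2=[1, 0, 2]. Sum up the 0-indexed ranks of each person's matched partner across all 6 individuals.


Step 1: Run Gale-Shapley (men propose, women hold best offer):
  M0 proposes to W1; she accepts
  M1 proposes to W2; she accepts
  M2 proposes to W1; she switches from M0
  M0 proposes to W0; she accepts
Step 2: Final matching: W0-M0, W1-M2, W2-M1
Step 3: 0-indexed ranks (man's rank of his match, then woman's): 1 + 0 + 0 + 1 + 0 + 0
Step 4: Total rank sum = 2

2


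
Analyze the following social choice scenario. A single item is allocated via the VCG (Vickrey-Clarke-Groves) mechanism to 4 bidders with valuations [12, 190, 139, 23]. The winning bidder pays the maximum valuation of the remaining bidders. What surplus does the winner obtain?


Step 1: The winner is the agent with the highest value: agent 1 with value 190
Step 2: Values of other agents: [12, 139, 23]
Step 3: VCG payment = max of others' values = 139
Step 4: Surplus = 190 - 139 = 51

51


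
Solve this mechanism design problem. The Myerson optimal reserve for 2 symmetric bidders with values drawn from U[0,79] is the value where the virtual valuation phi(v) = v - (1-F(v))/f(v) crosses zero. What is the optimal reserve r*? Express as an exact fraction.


Step 1: For U[0,79], F(v) = v/79 and f(v) = 1/79
Step 2: phi(v) = v - (1 - v/79)/(1/79) = v - (79 - v) = 2v - 79
Step 3: Set phi(r*) = 0: 2r* - 79 = 0
Step 4: r* = 79/2 (the number of bidders n = 2 does not enter)

79/2


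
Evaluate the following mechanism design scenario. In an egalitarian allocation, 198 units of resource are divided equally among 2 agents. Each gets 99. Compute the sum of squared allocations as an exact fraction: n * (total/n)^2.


Step 1: Each agent's share = 198/2 = 99
Step 2: Square of each share = (99)^2 = 9801
Step 3: Sum of squares = 2 * 9801 = 19602

19602


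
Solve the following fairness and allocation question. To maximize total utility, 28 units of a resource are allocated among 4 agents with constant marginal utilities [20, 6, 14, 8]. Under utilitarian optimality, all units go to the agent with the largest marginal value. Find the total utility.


Step 1: The marginal utilities are [20, 6, 14, 8]
Step 2: The highest marginal utility is 20
Step 3: All 28 units go to that agent
Step 4: Total utility = 20 * 28 = 560

560


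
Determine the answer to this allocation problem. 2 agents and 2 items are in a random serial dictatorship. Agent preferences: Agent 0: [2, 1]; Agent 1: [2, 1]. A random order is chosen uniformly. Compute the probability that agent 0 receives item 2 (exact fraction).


Step 1: Agent 0 wants item 2
Step 2: There are 2 possible orderings of agents
Step 3: In 1 orderings, agent 0 gets item 2
Step 4: Probability = 1/2

1/2


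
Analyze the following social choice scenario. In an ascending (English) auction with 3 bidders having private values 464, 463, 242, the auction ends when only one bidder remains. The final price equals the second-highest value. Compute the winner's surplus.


Step 1: Identify the highest value: 464
Step 2: Identify the second-highest value: 463
Step 3: The final price = second-highest value = 463
Step 4: Surplus = 464 - 463 = 1

1


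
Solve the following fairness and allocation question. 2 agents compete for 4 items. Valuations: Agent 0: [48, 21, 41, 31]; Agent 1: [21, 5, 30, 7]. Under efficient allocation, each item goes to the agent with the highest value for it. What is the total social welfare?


Step 1: For each item, find the maximum value among all agents.
Step 2: Item 0 -> Agent 0 (value 48)
Step 3: Item 1 -> Agent 0 (value 21)
Step 4: Item 2 -> Agent 0 (value 41)
Step 5: Item 3 -> Agent 0 (value 31)
Step 6: Total welfare = 48 + 21 + 41 + 31 = 141

141


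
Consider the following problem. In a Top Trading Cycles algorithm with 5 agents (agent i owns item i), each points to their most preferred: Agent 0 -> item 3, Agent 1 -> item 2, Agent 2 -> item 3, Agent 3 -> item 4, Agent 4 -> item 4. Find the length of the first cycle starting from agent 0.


Step 1: Trace the pointer graph from agent 0: 0 -> 3 -> 4 -> 4
Step 2: A cycle is detected when we revisit agent 4
Step 3: The cycle is: 4 -> 4
Step 4: Cycle length = 1

1


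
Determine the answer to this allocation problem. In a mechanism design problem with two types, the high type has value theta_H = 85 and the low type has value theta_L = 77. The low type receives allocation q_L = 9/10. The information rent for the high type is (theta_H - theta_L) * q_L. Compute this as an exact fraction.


Step 1: theta_H - theta_L = 85 - 77 = 8
Step 2: Information rent = (theta_H - theta_L) * q_L
Step 3: = 8 * 9/10
Step 4: = 36/5

36/5


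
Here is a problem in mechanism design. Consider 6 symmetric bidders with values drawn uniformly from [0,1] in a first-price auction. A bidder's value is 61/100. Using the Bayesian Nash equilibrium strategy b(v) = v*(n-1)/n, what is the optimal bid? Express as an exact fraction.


Step 1: The symmetric BNE bidding function is b(v) = v * (n-1) / n
Step 2: Substitute v = 61/100 and n = 6
Step 3: b = 61/100 * 5/6
Step 4: b = 61/120

61/120


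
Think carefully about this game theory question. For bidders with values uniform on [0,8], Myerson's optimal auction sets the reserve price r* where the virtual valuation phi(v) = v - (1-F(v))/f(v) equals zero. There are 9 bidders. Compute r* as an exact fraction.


Step 1: For U[0,8], F(v) = v/8 and f(v) = 1/8
Step 2: phi(v) = v - (1 - v/8)/(1/8) = v - (8 - v) = 2v - 8
Step 3: Set phi(r*) = 0: 2r* - 8 = 0
Step 4: r* = 8/2 = 4 (the number of bidders n = 9 does not enter)

4


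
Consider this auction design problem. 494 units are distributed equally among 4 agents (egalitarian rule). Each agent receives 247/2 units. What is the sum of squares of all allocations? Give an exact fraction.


Step 1: Each agent's share = 494/4 = 247/2
Step 2: Square of each share = (247/2)^2 = 61009/4
Step 3: Sum of squares = 4 * 61009/4 = 61009

61009


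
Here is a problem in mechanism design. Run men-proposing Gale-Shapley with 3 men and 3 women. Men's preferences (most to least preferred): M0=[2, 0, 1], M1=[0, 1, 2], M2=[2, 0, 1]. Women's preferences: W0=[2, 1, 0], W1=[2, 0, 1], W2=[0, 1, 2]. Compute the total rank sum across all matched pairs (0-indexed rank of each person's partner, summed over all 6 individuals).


Step 1: Run Gale-Shapley (men propose, women hold best offer):
  M0 proposes to W2; she accepts
  M1 proposes to W0; she accepts
  M2 proposes to W2; rejected
  M2 proposes to W0; she switches from M1
  M1 proposes to W1; she accepts
Step 2: Final matching: W0-M2, W1-M1, W2-M0
Step 3: 0-indexed ranks (man's rank of his match, then woman's): 1 + 0 + 1 + 2 + 0 + 0
Step 4: Total rank sum = 4

4


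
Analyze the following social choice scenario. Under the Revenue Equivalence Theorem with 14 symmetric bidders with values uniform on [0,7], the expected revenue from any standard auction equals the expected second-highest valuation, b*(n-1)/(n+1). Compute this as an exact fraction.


Step 1: By Revenue Equivalence, expected revenue = b*(n-1)/(n+1)
Step 2: Substituting n = 14, b = 7
Step 3: Revenue = 7*(14-1)/(14+1) = 7*13/15
Step 4: Revenue = 91/15

91/15


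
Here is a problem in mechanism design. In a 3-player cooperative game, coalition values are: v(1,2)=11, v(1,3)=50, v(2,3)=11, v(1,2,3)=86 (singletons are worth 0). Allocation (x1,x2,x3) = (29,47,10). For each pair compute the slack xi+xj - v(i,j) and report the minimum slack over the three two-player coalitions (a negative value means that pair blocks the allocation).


Step 1: Slack for coalition (1,2): x1+x2 - v12 = 76 - 11 = 65
Step 2: Slack for coalition (1,3): x1+x3 - v13 = 39 - 50 = -11
Step 3: Slack for coalition (2,3): x2+x3 - v23 = 57 - 11 = 46
Step 4: Minimum slack = min(65, -11, 46) = -11, attained by (1,3); coalition (1,3) can block (slack < 0), so the allocation is not in the core

-11


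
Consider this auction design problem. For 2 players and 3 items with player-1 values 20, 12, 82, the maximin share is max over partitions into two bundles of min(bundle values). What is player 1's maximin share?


Step 1: Item values = 20, 12, 82
Step 2: Enumerate all 2-bundle partitions and take the smaller bundle:
  Partition 1: {20} vs {12,82} -> bundles 20, 94; min = 20
  Partition 2: {12} vs {20,82} -> bundles 12, 102; min = 12
  Partition 3: {82} vs {20,12} -> bundles 82, 32; min = 32
Step 3: MMS = max(20, 12, 32) = 32

32


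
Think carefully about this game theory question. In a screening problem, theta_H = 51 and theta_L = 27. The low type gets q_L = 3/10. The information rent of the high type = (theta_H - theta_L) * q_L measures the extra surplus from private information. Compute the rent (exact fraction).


Step 1: theta_H - theta_L = 51 - 27 = 24
Step 2: Information rent = (theta_H - theta_L) * q_L
Step 3: = 24 * 3/10
Step 4: = 36/5

36/5


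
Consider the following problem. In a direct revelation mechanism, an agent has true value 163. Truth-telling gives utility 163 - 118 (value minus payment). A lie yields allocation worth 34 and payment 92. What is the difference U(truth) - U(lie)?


Step 1: U(truth) = value - payment = 163 - 118 = 45
Step 2: U(lie) = allocation - payment = 34 - 92 = -58
Step 3: IC gap = 45 - (-58) = 103

103


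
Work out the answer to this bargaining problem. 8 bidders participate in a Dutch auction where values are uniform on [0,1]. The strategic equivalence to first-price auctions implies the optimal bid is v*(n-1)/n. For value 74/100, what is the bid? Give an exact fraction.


Step 1: Dutch auctions are strategically equivalent to first-price auctions
Step 2: The equilibrium bid is b(v) = v*(n-1)/n
Step 3: b = 37/50 * 7/8
Step 4: b = 259/400

259/400


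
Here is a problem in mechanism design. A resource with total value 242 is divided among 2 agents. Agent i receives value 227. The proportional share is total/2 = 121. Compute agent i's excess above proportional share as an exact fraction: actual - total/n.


Step 1: Proportional share = 242/2 = 121
Step 2: Agent's actual allocation = 227
Step 3: Excess = 227 - 121 = 106

106


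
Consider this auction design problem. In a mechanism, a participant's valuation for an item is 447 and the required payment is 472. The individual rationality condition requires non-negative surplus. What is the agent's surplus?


Step 1: Surplus = value - payment = 447 - 472 = -25
Step 2: IR is violated (surplus < 0)

-25


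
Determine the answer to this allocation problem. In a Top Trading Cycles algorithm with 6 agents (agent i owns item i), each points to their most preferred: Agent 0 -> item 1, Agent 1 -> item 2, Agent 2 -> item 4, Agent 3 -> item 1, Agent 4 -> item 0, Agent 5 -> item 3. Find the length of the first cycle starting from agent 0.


Step 1: Trace the pointer graph from agent 0: 0 -> 1 -> 2 -> 4 -> 0
Step 2: A cycle is detected when we revisit agent 0
Step 3: The cycle is: 0 -> 1 -> 2 -> 4 -> 0
Step 4: Cycle length = 4

4


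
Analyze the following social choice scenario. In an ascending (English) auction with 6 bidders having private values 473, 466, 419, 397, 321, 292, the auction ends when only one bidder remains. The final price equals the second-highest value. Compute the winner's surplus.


Step 1: Identify the highest value: 473
Step 2: Identify the second-highest value: 466
Step 3: The final price = second-highest value = 466
Step 4: Surplus = 473 - 466 = 7

7


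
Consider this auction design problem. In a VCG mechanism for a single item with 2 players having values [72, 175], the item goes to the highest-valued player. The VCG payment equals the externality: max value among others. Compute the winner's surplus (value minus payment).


Step 1: The winner is the agent with the highest value: agent 1 with value 175
Step 2: Values of other agents: [72]
Step 3: VCG payment = max of others' values = 72
Step 4: Surplus = 175 - 72 = 103

103


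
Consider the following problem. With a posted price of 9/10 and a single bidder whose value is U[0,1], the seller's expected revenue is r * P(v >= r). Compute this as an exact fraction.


Step 1: Posted price r = 9/10, value support [0,1]
Step 2: P(v >= r) = (1 - 9/10)/1 = 1/10
Step 3: Expected revenue = r * P(v >= r) = 9/10 * 1/10
Step 4: Revenue = 9/100

9/100


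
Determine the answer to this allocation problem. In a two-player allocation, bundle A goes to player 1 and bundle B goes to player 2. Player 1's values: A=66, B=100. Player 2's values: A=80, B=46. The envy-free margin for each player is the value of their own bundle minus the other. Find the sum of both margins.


Step 1: Player 1's margin = v1(A) - v1(B) = 66 - 100 = -34
Step 2: Player 2's margin = v2(B) - v2(A) = 46 - 80 = -34
Step 3: Total margin = -34 + -34 = -68

-68


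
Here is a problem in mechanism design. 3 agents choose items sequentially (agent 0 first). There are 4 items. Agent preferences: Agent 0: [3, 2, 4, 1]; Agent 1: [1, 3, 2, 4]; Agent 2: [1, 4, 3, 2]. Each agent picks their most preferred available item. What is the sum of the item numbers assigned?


Step 1: Agent 0 picks item 3
Step 2: Agent 1 picks item 1
Step 3: Agent 2 picks item 4
Step 4: Sum = 3 + 1 + 4 = 8

8
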